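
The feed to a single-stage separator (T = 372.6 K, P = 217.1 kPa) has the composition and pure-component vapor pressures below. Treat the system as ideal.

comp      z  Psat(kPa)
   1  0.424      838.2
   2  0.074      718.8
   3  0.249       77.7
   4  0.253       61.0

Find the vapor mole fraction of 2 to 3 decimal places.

Raoult's law: Kᵢ = Pᵢˢᵃᵗ/P = Pᵢˢᵃᵗ/217.1.
  K_1 = 838.2/217.1 = 3.86089, K_2 = 718.8/217.1 = 3.31092, K_3 = 77.7/217.1 = 0.35790, K_4 = 61.0/217.1 = 0.28098
Rachford–Rice: g(V/F) = Σ zᵢ(Kᵢ−1)/(1+V/F(Kᵢ−1)) = 0.
Feasibility: ΣzᵢKᵢ = 2.042, Σzᵢ/Kᵢ = 1.728 — both > 1, two phases present.
Newton–Raphson from V/F = 0.6:
  V/F = 0.600: g = -0.0618, g' = -1.216 → V/F = 0.549
Converged at V/F = 0.549.
Compositions from xᵢ = zᵢ/(1+V/F(Kᵢ−1)), yᵢ = Kᵢxᵢ:
  1: x = 0.165, y = 0.637
  2: x = 0.033, y = 0.108
  3: x = 0.384, y = 0.138
  4: x = 0.418, y = 0.117

y_2 = 0.108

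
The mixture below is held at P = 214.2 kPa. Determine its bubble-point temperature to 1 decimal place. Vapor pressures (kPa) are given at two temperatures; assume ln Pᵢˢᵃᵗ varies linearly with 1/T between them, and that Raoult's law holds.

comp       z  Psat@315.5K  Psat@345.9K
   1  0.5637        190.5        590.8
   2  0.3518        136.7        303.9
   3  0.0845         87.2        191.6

T = 323.1 K

Bubble-point temperature: ΣzᵢPᵢˢᵃᵗ(T) = P. Interpolate ln Pᵢˢᵃᵗ = aᵢ + bᵢ/T.
  T = 315.5 K: ΣzᵢPᵢˢᵃᵗ = 162.84 kPa
  T = 345.9 K: ΣzᵢPᵢˢᵃᵗ = 456.14 kPa
  T = 330.7 K: ΣzᵢPᵢˢᵃᵗ = 278.25 kPa
  T = 323.1 K: ΣzᵢPᵢˢᵃᵗ = 214.03 kPa
  T = 326.9 K: ΣzᵢPᵢˢᵃᵗ = 244.36 kPa
  T = 325.0 K: ΣzᵢPᵢˢᵃᵗ = 228.77 kPa
Interpolating between 323.1 K and 325.0 K gives T ≈ 323.1 K.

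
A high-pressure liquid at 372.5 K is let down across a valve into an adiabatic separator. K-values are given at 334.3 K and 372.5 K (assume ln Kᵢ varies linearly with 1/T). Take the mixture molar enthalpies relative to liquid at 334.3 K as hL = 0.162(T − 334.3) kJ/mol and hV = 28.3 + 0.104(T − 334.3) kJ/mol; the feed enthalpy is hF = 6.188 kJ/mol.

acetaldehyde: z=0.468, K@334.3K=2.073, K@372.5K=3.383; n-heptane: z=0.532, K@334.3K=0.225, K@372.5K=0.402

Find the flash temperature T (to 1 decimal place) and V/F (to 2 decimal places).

T = 339.7 K, V/F = 0.19

Adiabatic flash: solve Rachford–Rice at each trial T, then check hF = ψ·hV(T) + (1−ψ)·hL(T).
  T = 334.3 K: K = (2.073, 0.225), RR gives ψ = 0.108, H_out = 3.058 kJ/mol
  T = 372.5 K: K = (3.383, 0.402), RR gives ψ = 0.559, H_out = 20.779 kJ/mol
  T = 353.4 K: K = (2.683, 0.306), RR gives ψ = 0.358, H_out = 12.825 kJ/mol
  T = 343.9 K: K = (2.369, 0.264), RR gives ψ = 0.247, H_out = 8.400 kJ/mol
  T = 339.1 K: K = (2.218, 0.244), RR gives ψ = 0.182, H_out = 5.879 kJ/mol
  T = 341.5 K: K = (2.293, 0.254), RR gives ψ = 0.215, H_out = 7.171 kJ/mol
Linear interpolation between T = 339.1 (H_out = 5.879) and T = 341.5 (H_out = 7.171) on hF = 6.188 gives T ≈ 339.7 K, at which ψ = 0.19.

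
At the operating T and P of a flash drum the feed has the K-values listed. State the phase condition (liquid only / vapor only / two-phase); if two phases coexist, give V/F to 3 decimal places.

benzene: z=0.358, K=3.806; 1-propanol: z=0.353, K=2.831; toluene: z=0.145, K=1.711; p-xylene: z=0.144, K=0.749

vapor only

ΣzᵢKᵢ = 2.718; Σzᵢ/Kᵢ = 0.496.
Since Σzᵢ/Kᵢ < 1 the mixture is above its dew point — single vapor phase.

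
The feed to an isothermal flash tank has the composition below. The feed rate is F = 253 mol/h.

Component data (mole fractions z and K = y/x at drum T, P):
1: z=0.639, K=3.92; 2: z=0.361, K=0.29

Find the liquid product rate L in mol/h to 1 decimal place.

L = 56.6 mol/h

Rachford–Rice: g(V/F) = Σ zᵢ(Kᵢ−1)/(1+V/F(Kᵢ−1)) = 0.
Feasibility: ΣzᵢKᵢ = 2.610, Σzᵢ/Kᵢ = 1.408 — both > 1, two phases present.
Iterate (Newton) starting at V/F = 0.33:
  V/F = 0.330: g = 0.6155, g' = -1.723 → V/F = 0.687
  V/F = 0.687: g = 0.1202, g' = -1.297 → V/F = 0.780
  V/F = 0.780: g = -0.0049, g' = -1.421 → V/F = 0.776
Converged at V/F = 0.776.
Then V = V/F·F = 0.7764·253 = 196.4 mol/h and L = F − V = 56.6 mol/h.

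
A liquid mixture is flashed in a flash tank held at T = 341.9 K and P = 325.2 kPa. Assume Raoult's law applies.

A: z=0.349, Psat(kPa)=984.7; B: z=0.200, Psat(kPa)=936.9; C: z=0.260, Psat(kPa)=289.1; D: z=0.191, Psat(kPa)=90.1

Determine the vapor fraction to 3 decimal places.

Raoult's law: Kᵢ = Pᵢˢᵃᵗ/P = Pᵢˢᵃᵗ/325.2.
  K_A = 984.7/325.2 = 3.02798, K_B = 936.9/325.2 = 2.88100, K_C = 289.1/325.2 = 0.88899, K_D = 90.1/325.2 = 0.27706
Rachford–Rice: g(ψ) = Σ zᵢ(Kᵢ−1)/(1+ψ(Kᵢ−1)) = 0.
g(0) = ΣzᵢKᵢ − 1 = 0.917 and g(1) = 1 − Σzᵢ/Kᵢ = -0.167, so a root lies in (0, 1).
Iterate (Newton) starting at ψ = 0.5:
  ψ = 0.500: g = 0.2985, g' = -0.790 → ψ = 0.878
  ψ = 0.878: g = -0.0133, g' = -1.038 → ψ = 0.865
Converged at ψ = 0.865.

ψ = 0.865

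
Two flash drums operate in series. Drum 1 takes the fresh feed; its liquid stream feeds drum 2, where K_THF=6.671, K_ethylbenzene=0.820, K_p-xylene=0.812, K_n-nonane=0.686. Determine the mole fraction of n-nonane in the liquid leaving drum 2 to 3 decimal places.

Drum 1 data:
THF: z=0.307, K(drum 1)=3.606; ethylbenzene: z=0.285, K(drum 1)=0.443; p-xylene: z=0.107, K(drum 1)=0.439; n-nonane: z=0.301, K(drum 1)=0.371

Drum 1:
Material balance + equilibrium reduce to Σ zᵢ(Kᵢ−1)/(1+ψ₁(Kᵢ−1)) = 0.
Check two-phase: ΣzᵢKᵢ = 1.392 > 1 and Σzᵢ/Kᵢ = 1.784 > 1, so g(0) = 0.392 > 0 and g(1) = -0.784 < 0.
Iterate (Newton) starting at ψ₁ = 0.34:
  ψ₁ = 0.340: g = -0.0866, g' = -0.965 → ψ₁ = 0.250
  ψ₁ = 0.250: g = 0.0053, g' = -1.097 → ψ₁ = 0.255
Converged at ψ₁ = 0.255.
Drum-1 compositions:
  THF: x = 0.184, y = 0.665
  ethylbenzene: x = 0.332, y = 0.147
  p-xylene: x = 0.125, y = 0.055
  n-nonane: x = 0.359, y = 0.133
Drum-2 feed = drum-1 liquid: z₂ = (0.1844, 0.3322, 0.1249, 0.3585).
Drum 2:
Let ψ₂ = V/F and solve Σ zᵢ(Kᵢ−1)/(1+ψ₂(Kᵢ−1)) = 0.
g(0) = ΣzᵢKᵢ − 1 = 0.850 and g(1) = 1 − Σzᵢ/Kᵢ = -0.109, so a root lies in (0, 1).
Newton–Raphson from ψ₂ = 0.5:
  ψ₂ = 0.500: g = 0.0475, g' = -0.471 → ψ₂ = 0.601
  ψ₂ = 0.601: g = 0.0050, g' = -0.378 → ψ₂ = 0.614
Converged at ψ₂ = 0.614.
  THF: x = 0.041, y = 0.274
  ethylbenzene: x = 0.373, y = 0.306
  p-xylene: x = 0.141, y = 0.115
  n-nonane: x = 0.444, y = 0.305

x_n-nonane (drum 2) = 0.444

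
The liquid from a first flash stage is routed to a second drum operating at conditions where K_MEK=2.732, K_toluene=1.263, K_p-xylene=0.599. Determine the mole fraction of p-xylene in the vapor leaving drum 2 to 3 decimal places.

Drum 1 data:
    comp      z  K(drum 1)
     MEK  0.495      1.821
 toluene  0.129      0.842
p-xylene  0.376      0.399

y_p-xylene (drum 2) = 0.440

Drum 1:
Let ψ₁ = V/F and solve Σ zᵢ(Kᵢ−1)/(1+ψ₁(Kᵢ−1)) = 0.
g(0) = ΣzᵢKᵢ − 1 = 0.160 and g(1) = 1 − Σzᵢ/Kᵢ = -0.367, so a root lies in (0, 1).
Newton iteration, ψ₁⁰ = 0.36:
  ψ₁ = 0.360: g = 0.0037, g' = -0.424 → ψ₁ = 0.369
Converged at ψ₁ = 0.369.
Drum-1 compositions:
  MEK: x = 0.380, y = 0.692
  toluene: x = 0.137, y = 0.115
  p-xylene: x = 0.483, y = 0.193
Drum-2 feed = drum-1 liquid: z₂ = (0.3800, 0.1370, 0.4830).
Drum 2:
Rachford–Rice: g(ψ₂) = Σ zᵢ(Kᵢ−1)/(1+ψ₂(Kᵢ−1)) = 0.
Check two-phase: ΣzᵢKᵢ = 1.500 > 1 and Σzᵢ/Kᵢ = 1.054 > 1, so g(0) = 0.500 > 0 and g(1) = -0.054 < 0.
Newton–Raphson from ψ₂ = 0.5:
  ψ₂ = 0.500: g = 0.1422, g' = -0.456 → ψ₂ = 0.812
  ψ₂ = 0.812: g = 0.0160, g' = -0.374 → ψ₂ = 0.855
Converged at ψ₂ = 0.855.
  MEK: x = 0.153, y = 0.418
  toluene: x = 0.112, y = 0.141
  p-xylene: x = 0.735, y = 0.440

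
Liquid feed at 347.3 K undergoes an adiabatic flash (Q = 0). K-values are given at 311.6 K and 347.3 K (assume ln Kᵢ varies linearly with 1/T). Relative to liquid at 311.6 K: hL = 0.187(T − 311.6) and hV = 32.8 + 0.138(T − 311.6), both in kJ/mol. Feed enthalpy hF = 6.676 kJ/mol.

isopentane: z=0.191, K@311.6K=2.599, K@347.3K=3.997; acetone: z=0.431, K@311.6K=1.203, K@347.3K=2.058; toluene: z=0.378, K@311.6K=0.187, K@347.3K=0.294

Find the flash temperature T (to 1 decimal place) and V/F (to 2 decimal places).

Adiabatic flash: solve Rachford–Rice at each trial T, then check hF = ψ·hV(T) + (1−ψ)·hL(T).
  T = 311.6 K: K = (2.599, 1.203, 0.187), RR gives ψ = 0.122, H_out = 3.991 kJ/mol
  T = 347.3 K: K = (3.997, 2.058, 0.294), RR gives ψ = 0.621, H_out = 25.960 kJ/mol
  T = 329.5 K: K = (3.263, 1.598, 0.238), RR gives ψ = 0.424, H_out = 16.890 kJ/mol
  T = 320.6 K: K = (2.923, 1.393, 0.212), RR gives ψ = 0.292, H_out = 11.133 kJ/mol
  T = 316.1 K: K = (2.759, 1.296, 0.199), RR gives ψ = 0.212, H_out = 7.749 kJ/mol
  T = 313.9 K: K = (2.680, 1.250, 0.193), RR gives ψ = 0.169, H_out = 5.960 kJ/mol
Linear interpolation between T = 313.9 (H_out = 5.960) and T = 316.1 (H_out = 7.749) on hF = 6.676 gives T ≈ 314.8 K, at which ψ = 0.19.

T = 314.8 K, V/F = 0.19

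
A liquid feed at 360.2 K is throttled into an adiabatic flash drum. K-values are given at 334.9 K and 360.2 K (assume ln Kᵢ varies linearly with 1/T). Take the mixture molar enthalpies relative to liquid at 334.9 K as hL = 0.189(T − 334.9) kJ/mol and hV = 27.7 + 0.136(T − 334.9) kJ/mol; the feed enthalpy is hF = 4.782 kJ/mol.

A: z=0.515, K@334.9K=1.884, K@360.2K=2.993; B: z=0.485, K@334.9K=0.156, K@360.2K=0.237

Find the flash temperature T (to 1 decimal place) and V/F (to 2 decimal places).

Adiabatic flash: solve Rachford–Rice at each trial T, then check hF = ψ·hV(T) + (1−ψ)·hL(T).
  T = 334.9 K: K = (1.884, 0.156), RR gives ψ = 0.062, H_out = 1.705 kJ/mol
  T = 360.2 K: K = (2.993, 0.237), RR gives ψ = 0.432, H_out = 16.159 kJ/mol
  T = 347.5 K: K = (2.393, 0.194), RR gives ψ = 0.290, H_out = 10.230 kJ/mol
  T = 341.2 K: K = (2.128, 0.174), RR gives ψ = 0.194, H_out = 6.487 kJ/mol
  T = 338.0 K: K = (2.001, 0.165), RR gives ψ = 0.132, H_out = 4.228 kJ/mol
  T = 339.6 K: K = (2.064, 0.169), RR gives ψ = 0.164, H_out = 5.395 kJ/mol
  T = 338.8 K: K = (2.032, 0.167), RR gives ψ = 0.149, H_out = 4.821 kJ/mol
Linear interpolation between T = 338.0 (H_out = 4.228) and T = 338.8 (H_out = 4.821) on hF = 4.782 gives T ≈ 338.7 K, at which ψ = 0.15.

T = 338.7 K, V/F = 0.15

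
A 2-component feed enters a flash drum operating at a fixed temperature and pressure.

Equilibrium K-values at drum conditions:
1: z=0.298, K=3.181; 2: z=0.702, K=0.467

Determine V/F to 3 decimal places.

Rachford–Rice: g(V/F) = Σ zᵢ(Kᵢ−1)/(1+V/F(Kᵢ−1)) = 0.
Check two-phase: ΣzᵢKᵢ = 1.276 > 1 and Σzᵢ/Kᵢ = 1.597 > 1, so g(0) = 0.276 > 0 and g(1) = -0.597 < 0.
Iterate (Newton) starting at V/F = 0.5:
  V/F = 0.500: g = -0.1992, g' = -0.695 → V/F = 0.213
  V/F = 0.213: g = 0.0213, g' = -0.914 → V/F = 0.237
Converged at V/F = 0.237.

V/F = 0.237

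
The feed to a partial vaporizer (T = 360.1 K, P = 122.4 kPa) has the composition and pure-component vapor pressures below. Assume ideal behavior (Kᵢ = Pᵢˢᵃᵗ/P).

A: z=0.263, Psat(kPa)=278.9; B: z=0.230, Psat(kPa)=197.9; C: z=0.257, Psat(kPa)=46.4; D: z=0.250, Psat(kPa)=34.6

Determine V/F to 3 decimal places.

Raoult's law: Kᵢ = Pᵢˢᵃᵗ/P = Pᵢˢᵃᵗ/122.4.
  K_A = 278.9/122.4 = 2.27859, K_B = 197.9/122.4 = 1.61683, K_C = 46.4/122.4 = 0.37908, K_D = 34.6/122.4 = 0.28268
Rachford–Rice: g(V/F) = Σ zᵢ(Kᵢ−1)/(1+V/F(Kᵢ−1)) = 0.
Check two-phase: ΣzᵢKᵢ = 1.139 > 1 and Σzᵢ/Kᵢ = 1.820 > 1, so g(0) = 0.139 > 0 and g(1) = -0.820 < 0.
Iterate (Newton) starting at V/F = 0.5:
  V/F = 0.500: g = -0.1975, g' = -0.732 → V/F = 0.230
  V/F = 0.230: g = -0.0170, g' = -0.643 → V/F = 0.204
Converged at V/F = 0.204.

V/F = 0.204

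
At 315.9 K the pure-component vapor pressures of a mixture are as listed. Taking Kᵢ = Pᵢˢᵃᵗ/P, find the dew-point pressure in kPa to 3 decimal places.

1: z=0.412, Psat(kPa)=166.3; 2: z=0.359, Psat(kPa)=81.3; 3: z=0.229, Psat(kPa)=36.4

At the dew point ψ → 1, so Σzᵢ/Kᵢ = 1 with Kᵢ = Pᵢˢᵃᵗ/P ⇒ 1/P = Σzᵢ/Pᵢˢᵃᵗ.
1/P = 0.412/166.3 + 0.359/81.3 + 0.229/36.4 = 0.013184 ⇒ P = 75.847 kPa

Pdew = 75.847 kPa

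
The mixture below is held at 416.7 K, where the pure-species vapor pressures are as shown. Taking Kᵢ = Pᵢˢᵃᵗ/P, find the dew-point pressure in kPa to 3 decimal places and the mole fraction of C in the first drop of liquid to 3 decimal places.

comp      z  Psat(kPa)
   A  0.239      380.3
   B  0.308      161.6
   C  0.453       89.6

At the dew point ψ → 1, so Σzᵢ/Kᵢ = 1 with Kᵢ = Pᵢˢᵃᵗ/P ⇒ 1/P = Σzᵢ/Pᵢˢᵃᵗ.
1/P = 0.239/380.3 + 0.308/161.6 + 0.453/89.6 = 0.007590 ⇒ P = 131.749 kPa
xᵢ = zᵢP/Pᵢˢᵃᵗ ⇒ x_C = 0.453·131.749/89.6 = 0.666

Pdew = 131.749 kPa, x_C = 0.666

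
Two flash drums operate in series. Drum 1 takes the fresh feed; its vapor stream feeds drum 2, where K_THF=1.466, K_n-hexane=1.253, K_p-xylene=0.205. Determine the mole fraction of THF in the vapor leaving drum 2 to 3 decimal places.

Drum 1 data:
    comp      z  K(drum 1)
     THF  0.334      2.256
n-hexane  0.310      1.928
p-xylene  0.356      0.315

Drum 1:
Material balance + equilibrium reduce to Σ zᵢ(Kᵢ−1)/(1+ψ₁(Kᵢ−1)) = 0.
g(0) = ΣzᵢKᵢ − 1 = 0.463 and g(1) = 1 − Σzᵢ/Kᵢ = -0.439, so a root lies in (0, 1).
Iterate (Newton) starting at ψ₁ = 0.6:
  ψ₁ = 0.600: g = 0.0100, g' = -0.763 → ψ₁ = 0.613
Converged at ψ₁ = 0.613.
Drum-1 compositions:
  THF: x = 0.189, y = 0.426
  n-hexane: x = 0.198, y = 0.381
  p-xylene: x = 0.614, y = 0.193
Drum-2 feed = drum-1 vapor: z₂ = (0.4257, 0.3810, 0.1933).
Drum 2:
Rachford–Rice: g(ψ₂) = Σ zᵢ(Kᵢ−1)/(1+ψ₂(Kᵢ−1)) = 0.
Check two-phase: ΣzᵢKᵢ = 1.141 > 1 and Σzᵢ/Kᵢ = 1.537 > 1, so g(0) = 0.141 > 0 and g(1) = -0.537 < 0.
Iterate (Newton) starting at ψ₂ = 0.5:
  ψ₂ = 0.500: g = -0.0086, g' = -0.417 → ψ₂ = 0.479
Converged at ψ₂ = 0.479.
  THF: x = 0.348, y = 0.510
  n-hexane: x = 0.340, y = 0.426
  p-xylene: x = 0.312, y = 0.064

y_THF (drum 2) = 0.510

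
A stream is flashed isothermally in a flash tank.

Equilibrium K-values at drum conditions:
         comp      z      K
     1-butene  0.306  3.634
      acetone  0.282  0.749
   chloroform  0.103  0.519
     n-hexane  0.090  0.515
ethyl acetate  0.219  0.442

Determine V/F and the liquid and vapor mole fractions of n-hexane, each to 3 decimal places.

V/F = 0.460, x_n-hexane = 0.116, y_n-hexane = 0.060

Rachford–Rice: g(V/F) = Σ zᵢ(Kᵢ−1)/(1+V/F(Kᵢ−1)) = 0.
g(0) = ΣzᵢKᵢ − 1 = 0.520 and g(1) = 1 − Σzᵢ/Kᵢ = -0.329, so a root lies in (0, 1).
Newton iteration, V/F⁰ = 0.5:
  V/F = 0.500: g = -0.0254, g' = -0.628 → V/F = 0.460
Converged at V/F = 0.460.
Compositions from xᵢ = zᵢ/(1+V/F(Kᵢ−1)), yᵢ = Kᵢxᵢ:
  1-butene: x = 0.138, y = 0.503
  acetone: x = 0.319, y = 0.239
  chloroform: x = 0.132, y = 0.069
  n-hexane: x = 0.116, y = 0.060
  ethyl acetate: x = 0.295, y = 0.130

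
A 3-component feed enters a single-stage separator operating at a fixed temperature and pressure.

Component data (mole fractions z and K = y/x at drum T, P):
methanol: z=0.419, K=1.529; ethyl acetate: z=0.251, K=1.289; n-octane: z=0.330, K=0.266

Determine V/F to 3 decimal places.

Material balance + equilibrium reduce to Σ zᵢ(Kᵢ−1)/(1+V/F(Kᵢ−1)) = 0.
Check two-phase: ΣzᵢKᵢ = 1.052 > 1 and Σzᵢ/Kᵢ = 1.709 > 1, so g(0) = 0.052 > 0 and g(1) = -0.709 < 0.
Newton–Raphson from V/F = 0.58:
  V/F = 0.580: g = -0.1900, g' = -0.623 → V/F = 0.275
  V/F = 0.275: g = -0.0428, g' = -0.386 → V/F = 0.164
  V/F = 0.164: g = -0.0023, g' = -0.348 → V/F = 0.158
Converged at V/F = 0.158.

V/F = 0.158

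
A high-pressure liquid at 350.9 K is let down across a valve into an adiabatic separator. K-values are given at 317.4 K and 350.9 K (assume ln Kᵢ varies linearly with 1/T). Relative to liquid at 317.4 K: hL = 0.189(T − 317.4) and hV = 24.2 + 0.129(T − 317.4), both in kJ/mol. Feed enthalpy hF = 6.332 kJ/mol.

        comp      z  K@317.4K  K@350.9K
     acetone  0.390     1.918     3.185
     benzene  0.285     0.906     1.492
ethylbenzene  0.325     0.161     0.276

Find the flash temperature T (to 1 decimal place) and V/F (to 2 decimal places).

T = 322.1 K, V/F = 0.23

Adiabatic flash: solve Rachford–Rice at each trial T, then check hF = ψ·hV(T) + (1−ψ)·hL(T).
  T = 317.4 K: K = (1.918, 0.906, 0.161), RR gives ψ = 0.106, H_out = 2.562 kJ/mol
  T = 350.9 K: K = (3.185, 1.492, 0.276), RR gives ψ = 0.664, H_out = 21.071 kJ/mol
  T = 334.1 K: K = (2.501, 1.176, 0.213), RR gives ψ = 0.450, H_out = 13.606 kJ/mol
  T = 325.8 K: K = (2.200, 1.037, 0.186), RR gives ψ = 0.307, H_out = 8.851 kJ/mol
  T = 321.6 K: K = (2.056, 0.970, 0.173), RR gives ψ = 0.215, H_out = 5.951 kJ/mol
  T = 323.7 K: K = (2.127, 1.003, 0.180), RR gives ψ = 0.263, H_out = 7.453 kJ/mol
Linear interpolation between T = 321.6 (H_out = 5.951) and T = 323.7 (H_out = 7.453) on hF = 6.332 gives T ≈ 322.1 K, at which ψ = 0.23.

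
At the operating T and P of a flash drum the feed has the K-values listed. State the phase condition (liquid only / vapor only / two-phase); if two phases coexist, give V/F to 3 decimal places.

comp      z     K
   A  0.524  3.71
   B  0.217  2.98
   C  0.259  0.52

vapor only

ΣzᵢKᵢ = 2.725; Σzᵢ/Kᵢ = 0.712.
Since Σzᵢ/Kᵢ < 1 the mixture is above its dew point — single vapor phase.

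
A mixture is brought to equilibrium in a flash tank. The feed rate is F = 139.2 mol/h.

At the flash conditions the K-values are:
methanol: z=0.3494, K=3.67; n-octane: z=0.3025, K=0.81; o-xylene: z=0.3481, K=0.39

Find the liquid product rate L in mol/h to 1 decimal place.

L = 63.8 mol/h

Rachford–Rice: g(β) = Σ zᵢ(Kᵢ−1)/(1+β(Kᵢ−1)) = 0.
Check two-phase: ΣzᵢKᵢ = 1.6631 > 1 and Σzᵢ/Kᵢ = 1.3612 > 1, so g(0) = 0.6631 > 0 and g(1) = -0.3612 < 0.
Newton–Raphson from β = 0.63:
  β = 0.6300: g = -0.06234, g' = -0.7020 → β = 0.5412
  β = 0.5412: g = 0.00050, g' = -0.7189 → β = 0.5419
Converged at β = 0.5419.
Then V = β·F = 0.5419·139.2 = 75.4 mol/h and L = F − V = 63.8 mol/h.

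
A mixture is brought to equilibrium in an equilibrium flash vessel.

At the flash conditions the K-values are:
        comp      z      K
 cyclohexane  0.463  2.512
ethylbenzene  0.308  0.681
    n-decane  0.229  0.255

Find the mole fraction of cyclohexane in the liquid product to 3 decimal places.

Material balance + equilibrium reduce to Σ zᵢ(Kᵢ−1)/(1+ψ(Kᵢ−1)) = 0.
Feasibility: ΣzᵢKᵢ = 1.431, Σzᵢ/Kᵢ = 1.535 — both > 1, two phases present.
Iterate (Newton) starting at ψ = 0.5:
  ψ = 0.500: g = 0.0099, g' = -0.710 → ψ = 0.514
Converged at ψ = 0.514.
Compositions from xᵢ = zᵢ/(1+ψ(Kᵢ−1)), yᵢ = Kᵢxᵢ:
  cyclohexane: x = 0.261, y = 0.655
  ethylbenzene: x = 0.368, y = 0.251
  n-decane: x = 0.371, y = 0.095

x_cyclohexane = 0.261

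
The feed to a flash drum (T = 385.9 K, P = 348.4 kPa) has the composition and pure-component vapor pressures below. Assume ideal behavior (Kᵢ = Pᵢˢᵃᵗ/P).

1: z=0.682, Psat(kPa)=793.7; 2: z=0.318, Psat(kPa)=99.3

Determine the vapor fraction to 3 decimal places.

ψ = 0.705

Raoult's law: Kᵢ = Pᵢˢᵃᵗ/P = Pᵢˢᵃᵗ/348.4.
  K_1 = 793.7/348.4 = 2.27813, K_2 = 99.3/348.4 = 0.28502
Rachford–Rice: g(ψ) = Σ zᵢ(Kᵢ−1)/(1+ψ(Kᵢ−1)) = 0.
Check two-phase: ΣzᵢKᵢ = 1.644 > 1 and Σzᵢ/Kᵢ = 1.415 > 1, so g(0) = 0.644 > 0 and g(1) = -0.415 < 0.
Iterate (Newton) starting at ψ = 0.67:
  ψ = 0.670: g = 0.0331, g' = -0.922 → ψ = 0.706
  ψ = 0.706: g = -0.0008, g' = -0.971 → ψ = 0.705
Converged at ψ = 0.705.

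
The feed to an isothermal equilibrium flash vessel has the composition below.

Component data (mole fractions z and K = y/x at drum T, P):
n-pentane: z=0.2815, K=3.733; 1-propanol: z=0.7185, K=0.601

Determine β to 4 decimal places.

Let β = V/F and solve Σ zᵢ(Kᵢ−1)/(1+β(Kᵢ−1)) = 0.
Check two-phase: ΣzᵢKᵢ = 1.4827 > 1 and Σzᵢ/Kᵢ = 1.2709 > 1, so g(0) = 0.4827 > 0 and g(1) = -0.2709 < 0.
Newton–Raphson from β = 0.5:
  β = 0.5000: g = -0.03303, g' = -0.5539 → β = 0.4404
  β = 0.4404: g = 0.00135, g' = -0.6014 → β = 0.4426
Converged at β = 0.4426.

β = 0.4426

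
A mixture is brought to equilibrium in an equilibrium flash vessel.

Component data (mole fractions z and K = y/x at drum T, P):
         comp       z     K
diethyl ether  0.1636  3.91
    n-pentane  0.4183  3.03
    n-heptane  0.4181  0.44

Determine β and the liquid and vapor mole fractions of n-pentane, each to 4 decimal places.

β = 0.8522, x_n-pentane = 0.1532, y_n-pentane = 0.4643

Material balance + equilibrium reduce to Σ zᵢ(Kᵢ−1)/(1+β(Kᵢ−1)) = 0.
g(0) = ΣzᵢKᵢ − 1 = 1.0911 and g(1) = 1 − Σzᵢ/Kᵢ = -0.1301, so a root lies in (0, 1).
Iterate (Newton) starting at β = 0.5:
  β = 0.5000: g = 0.29015, g' = -0.9073 → β = 0.8198
  β = 0.8198: g = 0.02651, g' = -0.8118 → β = 0.8524
  β = 0.8524: g = -0.00021, g' = -0.8256 → β = 0.8522
Converged at β = 0.8522.
Compositions from xᵢ = zᵢ/(1+β(Kᵢ−1)), yᵢ = Kᵢxᵢ:
  diethyl ether: x = 0.0470, y = 0.1838
  n-pentane: x = 0.1532, y = 0.4643
  n-heptane: x = 0.7998, y = 0.3519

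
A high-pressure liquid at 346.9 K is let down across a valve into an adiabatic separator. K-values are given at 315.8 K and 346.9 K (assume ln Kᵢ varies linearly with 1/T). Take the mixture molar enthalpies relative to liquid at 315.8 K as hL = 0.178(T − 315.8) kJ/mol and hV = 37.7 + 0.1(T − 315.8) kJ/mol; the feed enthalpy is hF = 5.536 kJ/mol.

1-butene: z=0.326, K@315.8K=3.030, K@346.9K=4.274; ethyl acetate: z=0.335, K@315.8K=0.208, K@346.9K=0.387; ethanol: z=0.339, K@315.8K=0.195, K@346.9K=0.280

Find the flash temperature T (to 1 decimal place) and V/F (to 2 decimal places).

T = 321.7 K, V/F = 0.12

Adiabatic flash: solve Rachford–Rice at each trial T, then check hF = ψ·hV(T) + (1−ψ)·hL(T).
  T = 315.8 K: K = (3.030, 0.208, 0.195), RR gives ψ = 0.076, H_out = 2.874 kJ/mol
  T = 346.9 K: K = (4.274, 0.387, 0.280), RR gives ψ = 0.282, H_out = 15.494 kJ/mol
  T = 331.4 K: K = (3.630, 0.288, 0.236), RR gives ψ = 0.185, H_out = 9.535 kJ/mol
  T = 323.6 K: K = (3.324, 0.246, 0.215), RR gives ψ = 0.133, H_out = 6.338 kJ/mol
  T = 319.7 K: K = (3.175, 0.226, 0.205), RR gives ψ = 0.106, H_out = 4.647 kJ/mol
  T = 321.6 K: K = (3.247, 0.236, 0.210), RR gives ψ = 0.119, H_out = 5.480 kJ/mol
Linear interpolation between T = 321.6 (H_out = 5.480) and T = 323.6 (H_out = 6.338) on hF = 5.536 gives T ≈ 321.7 K, at which ψ = 0.12.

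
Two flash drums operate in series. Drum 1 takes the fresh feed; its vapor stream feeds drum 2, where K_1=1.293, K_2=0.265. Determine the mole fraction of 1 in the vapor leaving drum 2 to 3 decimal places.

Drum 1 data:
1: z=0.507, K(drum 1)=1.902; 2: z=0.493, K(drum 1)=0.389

y_1 (drum 2) = 0.924

Drum 1:
Material balance + equilibrium reduce to Σ zᵢ(Kᵢ−1)/(1+ψ₁(Kᵢ−1)) = 0.
g(0) = ΣzᵢKᵢ − 1 = 0.156 and g(1) = 1 − Σzᵢ/Kᵢ = -0.534, so a root lies in (0, 1).
Binary case is linear: z₁(K₁−1)(1+ψ₁(K₂−1)) + z₂(K₂−1)(1+ψ₁(K₁−1)) = 0
⇒ ψ₁ = [z₁(K₁−1)+z₂(K₂−1)] / [−(K₁−1)(K₂−1)] = 0.1561/0.5511 = 0.283
Drum-1 compositions:
  1: x = 0.404, y = 0.768
  2: x = 0.596, y = 0.232
Drum-2 feed = drum-1 vapor: z₂ = (0.7681, 0.2319).
Drum 2:
Material balance + equilibrium reduce to Σ zᵢ(Kᵢ−1)/(1+ψ₂(Kᵢ−1)) = 0.
g(0) = ΣzᵢKᵢ − 1 = 0.055 and g(1) = 1 − Σzᵢ/Kᵢ = -0.469, so a root lies in (0, 1).
Binary case is linear: z₁(K₁−1)(1+ψ₂(K₂−1)) + z₂(K₂−1)(1+ψ₂(K₁−1)) = 0
⇒ ψ₂ = [z₁(K₁−1)+z₂(K₂−1)] / [−(K₁−1)(K₂−1)] = 0.0546/0.2154 = 0.254
  1: x = 0.715, y = 0.924
  2: x = 0.285, y = 0.076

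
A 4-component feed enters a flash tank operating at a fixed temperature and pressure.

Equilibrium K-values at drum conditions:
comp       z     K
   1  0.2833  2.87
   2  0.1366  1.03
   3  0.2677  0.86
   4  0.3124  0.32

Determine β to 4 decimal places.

β = 0.3599

Rachford–Rice: g(β) = Σ zᵢ(Kᵢ−1)/(1+β(Kᵢ−1)) = 0.
g(0) = ΣzᵢKᵢ − 1 = 0.2840 and g(1) = 1 − Σzᵢ/Kᵢ = -0.5189, so a root lies in (0, 1).
Iterate (Newton) starting at β = 0.58:
  β = 0.5800: g = -0.13341, g' = -0.6282 → β = 0.3676
  β = 0.3676: g = -0.00475, g' = -0.6107 → β = 0.3598
  β = 0.3598: g = 0.00001, g' = -0.6131 → β = 0.3599
Converged at β = 0.3599.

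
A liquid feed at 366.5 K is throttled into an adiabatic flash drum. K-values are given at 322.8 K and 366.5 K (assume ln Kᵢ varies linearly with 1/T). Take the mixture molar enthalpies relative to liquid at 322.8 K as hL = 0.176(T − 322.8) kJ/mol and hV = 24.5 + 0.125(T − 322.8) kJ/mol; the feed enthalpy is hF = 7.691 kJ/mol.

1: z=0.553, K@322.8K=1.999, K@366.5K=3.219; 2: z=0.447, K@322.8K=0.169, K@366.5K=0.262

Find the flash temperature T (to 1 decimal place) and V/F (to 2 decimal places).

Adiabatic flash: solve Rachford–Rice at each trial T, then check hF = ψ·hV(T) + (1−ψ)·hL(T).
  T = 322.8 K: K = (1.999, 0.169), RR gives ψ = 0.218, H_out = 5.341 kJ/mol
  T = 366.5 K: K = (3.219, 0.262), RR gives ψ = 0.548, H_out = 19.893 kJ/mol
  T = 344.6 K: K = (2.574, 0.213), RR gives ψ = 0.419, H_out = 13.634 kJ/mol
  T = 333.7 K: K = (2.278, 0.191), RR gives ψ = 0.333, H_out = 9.900 kJ/mol
  T = 328.2 K: K = (2.135, 0.180), RR gives ψ = 0.280, H_out = 7.736 kJ/mol
  T = 325.5 K: K = (2.066, 0.174), RR gives ψ = 0.250, H_out = 6.578 kJ/mol
  T = 326.9 K: K = (2.102, 0.177), RR gives ψ = 0.266, H_out = 7.188 kJ/mol
Linear interpolation between T = 326.9 (H_out = 7.188) and T = 328.2 (H_out = 7.736) on hF = 7.691 gives T ≈ 328.1 K, at which ψ = 0.28.

T = 328.1 K, V/F = 0.28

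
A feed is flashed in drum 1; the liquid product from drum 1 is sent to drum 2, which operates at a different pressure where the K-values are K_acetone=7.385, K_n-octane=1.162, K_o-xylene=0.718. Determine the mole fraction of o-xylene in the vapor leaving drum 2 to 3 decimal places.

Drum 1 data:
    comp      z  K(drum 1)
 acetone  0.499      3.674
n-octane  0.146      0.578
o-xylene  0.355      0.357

Drum 1:
Newton iteration, ψ₁⁰ = 0.5:
  ψ₁ = 0.500: g = 0.1564, g' = -1.014 → ψ₁ = 0.654
  ψ₁ = 0.654: g = 0.0061, g' = -0.959 → ψ₁ = 0.661
Converged at ψ₁ = 0.661.
Drum-1 compositions:
  acetone: x = 0.180, y = 0.663
  n-octane: x = 0.202, y = 0.117
  o-xylene: x = 0.617, y = 0.220
Drum-2 feed = drum-1 liquid: z₂ = (0.1804, 0.2024, 0.6172).
Drum 2:
Material balance + equilibrium reduce to Σ zᵢ(Kᵢ−1)/(1+ψ₂(Kᵢ−1)) = 0.
Check two-phase: ΣzᵢKᵢ = 2.010 > 1 and Σzᵢ/Kᵢ = 1.058 > 1, so g(0) = 1.010 > 0 and g(1) = -0.058 < 0.
Newton iteration, ψ₂⁰ = 0.56:
  ψ₂ = 0.560: g = 0.0751, g' = -0.425 → ψ₂ = 0.737
  ψ₂ = 0.737: g = 0.0115, g' = -0.308 → ψ₂ = 0.774
  ψ₂ = 0.774: g = 0.0003, g' = -0.293 → ψ₂ = 0.775
Converged at ψ₂ = 0.775.
  acetone: x = 0.030, y = 0.224
  n-octane: x = 0.180, y = 0.209
  o-xylene: x = 0.790, y = 0.567

y_o-xylene (drum 2) = 0.567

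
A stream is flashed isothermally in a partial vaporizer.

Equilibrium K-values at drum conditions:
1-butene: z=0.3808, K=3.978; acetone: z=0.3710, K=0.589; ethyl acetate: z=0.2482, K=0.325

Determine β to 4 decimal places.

Newton iteration, β⁰ = 0.45:
  β = 0.4500: g = 0.05690, g' = -0.9443 → β = 0.5103
  β = 0.5103: g = 0.00160, g' = -0.8955 → β = 0.5120
Converged at β = 0.5120.

β = 0.5120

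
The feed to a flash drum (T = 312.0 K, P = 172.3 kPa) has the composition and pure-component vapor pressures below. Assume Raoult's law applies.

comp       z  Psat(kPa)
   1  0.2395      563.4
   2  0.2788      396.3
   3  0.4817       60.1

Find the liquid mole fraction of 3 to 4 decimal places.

Raoult's law: Kᵢ = Pᵢˢᵃᵗ/P = Pᵢˢᵃᵗ/172.3.
  K_1 = 563.4/172.3 = 3.269878, K_2 = 396.3/172.3 = 2.300058, K_3 = 60.1/172.3 = 0.348810
Rachford–Rice: g(V/F) = Σ zᵢ(Kᵢ−1)/(1+V/F(Kᵢ−1)) = 0.
Feasibility: ΣzᵢKᵢ = 1.5924, Σzᵢ/Kᵢ = 1.5754 — both > 1, two phases present.
Newton–Raphson from V/F = 0.5:
  V/F = 0.5000: g = 0.00919, g' = -0.8929 → V/F = 0.5103
Converged at V/F = 0.5103.
Compositions from xᵢ = zᵢ/(1+V/F(Kᵢ−1)), yᵢ = Kᵢxᵢ:
  1: x = 0.1110, y = 0.3629
  2: x = 0.1676, y = 0.3855
  3: x = 0.7214, y = 0.2516

x_3 = 0.7214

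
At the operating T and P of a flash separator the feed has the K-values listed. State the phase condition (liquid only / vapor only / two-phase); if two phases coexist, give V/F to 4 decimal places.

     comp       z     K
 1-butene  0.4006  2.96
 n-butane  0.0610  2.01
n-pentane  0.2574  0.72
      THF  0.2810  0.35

ΣzᵢKᵢ = 1.5921; Σzᵢ/Kᵢ = 1.3260.
Both exceed 1, so a two-phase solution exists.
Iterate (Newton) starting at ψ = 0.5:
  ψ = 0.5000: g = 0.08309, g' = -0.7079 → ψ = 0.6174
  ψ = 0.6174: g = 0.00101, g' = -0.6994 → ψ = 0.6188
Converged at ψ = 0.6188.

two-phase, V/F = 0.6188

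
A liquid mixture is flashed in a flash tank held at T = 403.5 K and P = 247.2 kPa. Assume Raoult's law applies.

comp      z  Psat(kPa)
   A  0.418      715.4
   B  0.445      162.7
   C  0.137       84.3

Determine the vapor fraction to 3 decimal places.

Raoult's law: Kᵢ = Pᵢˢᵃᵗ/P = Pᵢˢᵃᵗ/247.2.
  K_A = 715.4/247.2 = 2.89401, K_B = 162.7/247.2 = 0.65817, K_C = 84.3/247.2 = 0.34102
Material balance + equilibrium reduce to Σ zᵢ(Kᵢ−1)/(1+ψ(Kᵢ−1)) = 0.
Feasibility: ΣzᵢKᵢ = 1.549, Σzᵢ/Kᵢ = 1.222 — both > 1, two phases present.
Newton iteration, ψ⁰ = 0.5:
  ψ = 0.500: g = 0.0885, g' = -0.604 → ψ = 0.647
  ψ = 0.647: g = 0.0033, g' = -0.569 → ψ = 0.652
Converged at ψ = 0.652.

ψ = 0.652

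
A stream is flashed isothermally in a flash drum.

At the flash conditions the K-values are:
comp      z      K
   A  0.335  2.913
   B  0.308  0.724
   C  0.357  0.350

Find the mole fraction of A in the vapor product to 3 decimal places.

y_A = 0.594

Material balance + equilibrium reduce to Σ zᵢ(Kᵢ−1)/(1+ψ(Kᵢ−1)) = 0.
g(0) = ΣzᵢKᵢ − 1 = 0.324 and g(1) = 1 − Σzᵢ/Kᵢ = -0.560, so a root lies in (0, 1).
Iterate (Newton) starting at ψ = 0.6:
  ψ = 0.600: g = -0.1839, g' = -0.705 → ψ = 0.339
  ψ = 0.339: g = -0.0027, g' = -0.728 → ψ = 0.335
Converged at ψ = 0.335.
Compositions from xᵢ = zᵢ/(1+ψ(Kᵢ−1)), yᵢ = Kᵢxᵢ:
  A: x = 0.204, y = 0.594
  B: x = 0.339, y = 0.246
  C: x = 0.457, y = 0.160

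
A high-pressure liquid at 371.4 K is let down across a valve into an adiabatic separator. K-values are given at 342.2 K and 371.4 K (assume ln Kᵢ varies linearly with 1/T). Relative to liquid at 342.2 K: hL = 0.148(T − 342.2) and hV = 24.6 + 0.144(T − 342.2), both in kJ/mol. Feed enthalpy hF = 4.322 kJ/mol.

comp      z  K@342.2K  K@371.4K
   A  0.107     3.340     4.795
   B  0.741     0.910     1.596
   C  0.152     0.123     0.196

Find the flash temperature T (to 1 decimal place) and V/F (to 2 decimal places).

Adiabatic flash: solve Rachford–Rice at each trial T, then check hF = ψ·hV(T) + (1−ψ)·hL(T).
  T = 342.2 K: K = (3.340, 0.910, 0.123), RR gives ψ = 0.081, H_out = 1.984 kJ/mol
  T = 371.4 K: K = (4.795, 1.596, 0.196), RR gives ψ = 0.853, H_out = 25.199 kJ/mol
  T = 356.8 K: K = (4.032, 1.219, 0.157), RR gives ψ = 0.599, H_out = 16.849 kJ/mol
  T = 349.5 K: K = (3.677, 1.056, 0.139), RR gives ψ = 0.354, H_out = 9.773 kJ/mol
  T = 345.9 K: K = (3.508, 0.982, 0.131), RR gives ψ = 0.212, H_out = 5.767 kJ/mol
  T = 344.0 K: K = (3.421, 0.945, 0.127), RR gives ψ = 0.142, H_out = 3.757 kJ/mol
Linear interpolation between T = 344.0 (H_out = 3.757) and T = 345.9 (H_out = 5.767) on hF = 4.322 gives T ≈ 344.5 K, at which ψ = 0.16.

T = 344.5 K, V/F = 0.16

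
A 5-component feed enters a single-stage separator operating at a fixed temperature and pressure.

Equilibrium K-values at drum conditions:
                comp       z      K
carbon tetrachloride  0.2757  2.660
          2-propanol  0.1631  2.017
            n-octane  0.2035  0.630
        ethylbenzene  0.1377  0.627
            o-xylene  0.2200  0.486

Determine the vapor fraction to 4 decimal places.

ψ = 0.6129

Rachford–Rice: g(ψ) = Σ zᵢ(Kᵢ−1)/(1+ψ(Kᵢ−1)) = 0.
g(0) = ΣzᵢKᵢ − 1 = 0.3838 and g(1) = 1 − Σzᵢ/Kᵢ = -0.1798, so a root lies in (0, 1).
Newton iteration, ψ⁰ = 0.5:
  ψ = 0.5000: g = 0.05233, g' = -0.4772 → ψ = 0.6097
  ψ = 0.6097: g = 0.00145, g' = -0.4538 → ψ = 0.6129
Converged at ψ = 0.6129.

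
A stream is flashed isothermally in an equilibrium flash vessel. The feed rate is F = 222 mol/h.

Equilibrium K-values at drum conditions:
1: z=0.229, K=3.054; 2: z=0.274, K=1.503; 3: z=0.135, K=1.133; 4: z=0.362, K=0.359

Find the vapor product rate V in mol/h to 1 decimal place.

Let β = V/F and solve Σ zᵢ(Kᵢ−1)/(1+β(Kᵢ−1)) = 0.
Check two-phase: ΣzᵢKᵢ = 1.394 > 1 and Σzᵢ/Kᵢ = 1.385 > 1, so g(0) = 0.394 > 0 and g(1) = -0.385 < 0.
Newton iteration, β⁰ = 0.5:
  β = 0.500: g = 0.0175, g' = -0.604 → β = 0.529
Converged at β = 0.529.
Then V = β·F = 0.5289·222 = 117.4 mol/h and L = F − V = 104.6 mol/h.

V = 117.4 mol/h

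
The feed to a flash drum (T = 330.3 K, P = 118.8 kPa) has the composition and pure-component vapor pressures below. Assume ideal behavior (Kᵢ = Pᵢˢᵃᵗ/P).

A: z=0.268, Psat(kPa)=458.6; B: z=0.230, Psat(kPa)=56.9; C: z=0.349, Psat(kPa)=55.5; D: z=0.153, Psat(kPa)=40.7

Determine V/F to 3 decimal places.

Raoult's law: Kᵢ = Pᵢˢᵃᵗ/P = Pᵢˢᵃᵗ/118.8.
  K_A = 458.6/118.8 = 3.86027, K_B = 56.9/118.8 = 0.47896, K_C = 55.5/118.8 = 0.46717, K_D = 40.7/118.8 = 0.34259
Rachford–Rice: g(V/F) = Σ zᵢ(Kᵢ−1)/(1+V/F(Kᵢ−1)) = 0.
Feasibility: ΣzᵢKᵢ = 1.360, Σzᵢ/Kᵢ = 1.743 — both > 1, two phases present.
Newton iteration, V/F⁰ = 0.5:
  V/F = 0.500: g = -0.2499, g' = -0.816 → V/F = 0.194
  V/F = 0.194: g = 0.0372, g' = -1.195 → V/F = 0.225
  V/F = 0.225: g = 0.0014, g' = -1.111 → V/F = 0.226
Converged at V/F = 0.226.

V/F = 0.226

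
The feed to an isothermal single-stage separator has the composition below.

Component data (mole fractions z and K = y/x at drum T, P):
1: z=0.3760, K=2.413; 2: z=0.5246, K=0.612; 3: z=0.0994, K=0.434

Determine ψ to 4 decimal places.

ψ = 0.4559

Let ψ = V/F and solve Σ zᵢ(Kᵢ−1)/(1+ψ(Kᵢ−1)) = 0.
Feasibility: ΣzᵢKᵢ = 1.2715, Σzᵢ/Kᵢ = 1.2420 — both > 1, two phases present.
Newton–Raphson from ψ = 0.5:
  ψ = 0.5000: g = -0.01967, g' = -0.4413 → ψ = 0.4554
  ψ = 0.4554: g = 0.00023, g' = -0.4522 → ψ = 0.4559
Converged at ψ = 0.4559.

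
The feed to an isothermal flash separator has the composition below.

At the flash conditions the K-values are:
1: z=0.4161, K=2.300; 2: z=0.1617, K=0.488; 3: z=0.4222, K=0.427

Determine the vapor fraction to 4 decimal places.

ψ = 0.2987

Iterate (Newton) starting at ψ = 0.42:
  ψ = 0.4200: g = -0.07417, g' = -0.6034 → ψ = 0.2971
  ψ = 0.2971: g = 0.00103, g' = -0.6262 → ψ = 0.2987
Converged at ψ = 0.2987.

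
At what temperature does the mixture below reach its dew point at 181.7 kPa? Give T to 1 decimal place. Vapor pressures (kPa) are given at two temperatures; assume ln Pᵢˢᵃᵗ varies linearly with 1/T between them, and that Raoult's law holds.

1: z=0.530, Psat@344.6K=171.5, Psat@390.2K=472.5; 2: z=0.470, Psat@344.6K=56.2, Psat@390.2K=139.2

T = 379.4 K

Dew-point temperature: Σzᵢ·P/Pᵢˢᵃᵗ(T) = 1. Interpolate ln Pᵢˢᵃᵗ = aᵢ + bᵢ/T.
  T = 344.6 K: ΣzᵢP/Pᵢˢᵃᵗ = 2.0811
  T = 390.2 K: ΣzᵢP/Pᵢˢᵃᵗ = 0.8173
  T = 367.4 K: ΣzᵢP/Pᵢˢᵃᵗ = 1.2666
  T = 378.8 K: ΣzᵢP/Pᵢˢᵃᵗ = 1.0107
  T = 384.5 K: ΣzᵢP/Pᵢˢᵃᵗ = 0.9074
  T = 381.6 K: ΣzᵢP/Pᵢˢᵃᵗ = 0.9582
Interpolating between 378.8 K and 381.6 K gives T ≈ 379.4 K.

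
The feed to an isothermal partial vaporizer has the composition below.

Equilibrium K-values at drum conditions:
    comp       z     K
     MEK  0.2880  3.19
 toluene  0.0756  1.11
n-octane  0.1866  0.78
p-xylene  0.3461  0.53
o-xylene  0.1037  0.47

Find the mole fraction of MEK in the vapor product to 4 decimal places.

y_MEK = 0.4612

Material balance + equilibrium reduce to Σ zᵢ(Kᵢ−1)/(1+β(Kᵢ−1)) = 0.
g(0) = ΣzᵢKᵢ − 1 = 0.3804 and g(1) = 1 − Σzᵢ/Kᵢ = -0.2713, so a root lies in (0, 1).
Iterate (Newton) starting at β = 0.5:
  β = 0.5000: g = -0.02460, g' = -0.5115 → β = 0.4519
  β = 0.4519: g = 0.00053, g' = -0.5345 → β = 0.4529
Converged at β = 0.4529.
Compositions from xᵢ = zᵢ/(1+β(Kᵢ−1)), yᵢ = Kᵢxᵢ:
  MEK: x = 0.1446, y = 0.4612
  toluene: x = 0.0720, y = 0.0799
  n-octane: x = 0.2072, y = 0.1617
  p-xylene: x = 0.4397, y = 0.2330
  o-xylene: x = 0.1365, y = 0.0641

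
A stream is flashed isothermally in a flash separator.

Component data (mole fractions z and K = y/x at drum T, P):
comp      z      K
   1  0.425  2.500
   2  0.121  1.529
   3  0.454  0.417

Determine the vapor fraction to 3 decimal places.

ψ = 0.564

Rachford–Rice: g(ψ) = Σ zᵢ(Kᵢ−1)/(1+ψ(Kᵢ−1)) = 0.
g(0) = ΣzᵢKᵢ − 1 = 0.437 and g(1) = 1 − Σzᵢ/Kᵢ = -0.338, so a root lies in (0, 1).
Iterate (Newton) starting at ψ = 0.5:
  ψ = 0.500: g = 0.0413, g' = -0.641 → ψ = 0.564
Converged at ψ = 0.564.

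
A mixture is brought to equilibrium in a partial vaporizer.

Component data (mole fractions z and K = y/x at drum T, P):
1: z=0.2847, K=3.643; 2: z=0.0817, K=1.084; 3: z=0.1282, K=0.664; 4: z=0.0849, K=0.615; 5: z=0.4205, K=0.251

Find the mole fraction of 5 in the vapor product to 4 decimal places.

y_5 = 0.1287

Material balance + equilibrium reduce to Σ zᵢ(Kᵢ−1)/(1+V/F(Kᵢ−1)) = 0.
g(0) = ΣzᵢKᵢ − 1 = 0.3686 and g(1) = 1 − Σzᵢ/Kᵢ = -1.1599, so a root lies in (0, 1).
Iterate (Newton) starting at V/F = 0.65:
  V/F = 0.6500: g = -0.42912, g' = -1.2117 → V/F = 0.2958
  V/F = 0.2958: g = -0.06036, g' = -1.0501 → V/F = 0.2384
  V/F = 0.2384: g = 0.00214, g' = -1.1310 → V/F = 0.2403
Converged at V/F = 0.2403.
Compositions from xᵢ = zᵢ/(1+V/F(Kᵢ−1)), yᵢ = Kᵢxᵢ:
  1: x = 0.1741, y = 0.6343
  2: x = 0.0801, y = 0.0868
  3: x = 0.1395, y = 0.0926
  4: x = 0.0936, y = 0.0575
  5: x = 0.5128, y = 0.1287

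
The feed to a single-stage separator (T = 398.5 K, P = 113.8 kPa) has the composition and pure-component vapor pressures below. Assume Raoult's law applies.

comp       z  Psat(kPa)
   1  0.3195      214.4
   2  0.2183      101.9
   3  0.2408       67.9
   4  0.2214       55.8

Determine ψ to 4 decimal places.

Raoult's law: Kᵢ = Pᵢˢᵃᵗ/P = Pᵢˢᵃᵗ/113.8.
  K_1 = 214.4/113.8 = 1.884007, K_2 = 101.9/113.8 = 0.895431, K_3 = 67.9/113.8 = 0.596661, K_4 = 55.8/113.8 = 0.490334
Let ψ = V/F and solve Σ zᵢ(Kᵢ−1)/(1+ψ(Kᵢ−1)) = 0.
Check two-phase: ΣzᵢKᵢ = 1.0496 > 1 and Σzᵢ/Kᵢ = 1.2685 > 1, so g(0) = 0.0496 > 0 and g(1) = -0.2685 < 0.
Newton iteration, ψ⁰ = 0.5:
  ψ = 0.5000: g = -0.10131, g' = -0.2878 → ψ = 0.1480
  ψ = 0.1480: g = 0.00126, g' = -0.3093 → ψ = 0.1520
Converged at ψ = 0.1520.

ψ = 0.1520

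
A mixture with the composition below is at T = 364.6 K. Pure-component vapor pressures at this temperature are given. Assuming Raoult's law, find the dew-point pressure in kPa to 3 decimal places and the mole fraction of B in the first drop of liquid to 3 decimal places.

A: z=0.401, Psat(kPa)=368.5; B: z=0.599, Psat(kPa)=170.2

Pdew = 217.033 kPa, x_B = 0.764

At the dew point ψ → 1, so Σzᵢ/Kᵢ = 1 with Kᵢ = Pᵢˢᵃᵗ/P ⇒ 1/P = Σzᵢ/Pᵢˢᵃᵗ.
1/P = 0.401/368.5 + 0.599/170.2 = 0.004608 ⇒ P = 217.033 kPa
xᵢ = zᵢP/Pᵢˢᵃᵗ ⇒ x_B = 0.599·217.033/170.2 = 0.764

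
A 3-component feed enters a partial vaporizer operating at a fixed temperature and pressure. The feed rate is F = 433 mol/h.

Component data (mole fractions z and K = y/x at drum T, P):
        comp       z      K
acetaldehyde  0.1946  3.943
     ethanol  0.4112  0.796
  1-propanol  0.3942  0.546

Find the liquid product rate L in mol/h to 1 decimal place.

L = 297.6 mol/h

Iterate (Newton) starting at ψ = 0.5:
  ψ = 0.5000: g = -0.09321, g' = -0.4331 → ψ = 0.2848
  ψ = 0.2848: g = 0.01696, g' = -0.6253 → ψ = 0.3119
  ψ = 0.3119: g = 0.00052, g' = -0.5880 → ψ = 0.3128
Converged at ψ = 0.3128.
Then V = ψ·F = 0.3128·433 = 135.4 mol/h and L = F − V = 297.6 mol/h.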